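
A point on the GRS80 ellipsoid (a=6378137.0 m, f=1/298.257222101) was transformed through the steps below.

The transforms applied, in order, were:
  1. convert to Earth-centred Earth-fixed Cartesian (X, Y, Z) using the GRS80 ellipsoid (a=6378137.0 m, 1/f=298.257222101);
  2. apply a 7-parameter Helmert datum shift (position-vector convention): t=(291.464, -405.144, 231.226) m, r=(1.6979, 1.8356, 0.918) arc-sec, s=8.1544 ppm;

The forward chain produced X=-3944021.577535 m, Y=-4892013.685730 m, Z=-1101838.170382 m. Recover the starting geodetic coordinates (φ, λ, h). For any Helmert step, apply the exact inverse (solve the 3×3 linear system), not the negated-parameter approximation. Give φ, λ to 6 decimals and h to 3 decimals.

start: X=-3944021.5775, Y=-4892013.6857, Z=-1101838.1704 m
→ Helmert⁻¹: X=-3944292.8412, Y=-4891560.1712, Z=-1102055.2453
→ geod (Bowring, a=6378137.000): φ=-10.01322300°, λ=-128.88085000°, h=2107.1380 m

φ=-10.013223°, λ=-128.880850°, h=2107.138 m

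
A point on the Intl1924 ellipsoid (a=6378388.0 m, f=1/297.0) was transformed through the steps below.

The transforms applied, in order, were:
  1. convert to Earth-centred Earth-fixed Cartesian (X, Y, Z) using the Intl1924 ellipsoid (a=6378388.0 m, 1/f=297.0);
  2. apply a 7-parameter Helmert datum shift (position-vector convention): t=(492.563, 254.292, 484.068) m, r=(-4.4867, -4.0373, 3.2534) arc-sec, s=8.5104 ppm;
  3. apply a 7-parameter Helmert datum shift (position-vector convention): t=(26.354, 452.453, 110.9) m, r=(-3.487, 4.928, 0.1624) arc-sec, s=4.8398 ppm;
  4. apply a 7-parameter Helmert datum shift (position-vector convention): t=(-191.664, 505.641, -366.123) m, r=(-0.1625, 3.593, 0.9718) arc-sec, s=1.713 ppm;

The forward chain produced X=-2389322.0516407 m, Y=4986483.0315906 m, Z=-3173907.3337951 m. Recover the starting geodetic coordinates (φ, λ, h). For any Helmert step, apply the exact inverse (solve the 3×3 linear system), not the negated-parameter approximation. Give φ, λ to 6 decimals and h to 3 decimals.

φ=-30.027891°, λ=115.607930°, h=1692.484 m

start: X=-2389322.0516, Y=4986483.0316, Z=-3173907.3338 m
→ Helmert⁻¹: X=-2389047.5224, Y=4985982.6056, Z=-3173573.4621
→ Helmert⁻¹: X=-2388982.5651, Y=4985561.5566, Z=-3173641.7957
→ Helmert⁻¹: X=-2389438.2838, Y=4985371.5665, Z=-3173943.6390
→ geod (Bowring, a=6378388.000): φ=-30.02789100°, λ=115.60793000°, h=1692.4840 m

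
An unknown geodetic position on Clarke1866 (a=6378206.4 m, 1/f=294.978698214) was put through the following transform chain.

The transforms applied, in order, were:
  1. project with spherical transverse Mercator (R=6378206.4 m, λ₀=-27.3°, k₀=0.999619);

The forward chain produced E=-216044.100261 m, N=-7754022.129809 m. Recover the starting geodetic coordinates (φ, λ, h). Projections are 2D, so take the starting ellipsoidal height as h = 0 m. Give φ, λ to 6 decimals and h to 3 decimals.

start: E=-216044.1003, N=-7754022.1298 m
→ tm⁻¹: φ=-69.59275000°, λ=-32.87456400°

φ=-69.592750°, λ=-32.874564°, h=0.000 m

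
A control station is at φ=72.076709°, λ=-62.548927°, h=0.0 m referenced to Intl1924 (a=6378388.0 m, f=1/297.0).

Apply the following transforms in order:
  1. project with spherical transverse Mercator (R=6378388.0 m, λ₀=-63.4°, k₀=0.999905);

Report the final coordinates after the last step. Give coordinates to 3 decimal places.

E=29153.432 m, N=8023302.049 m

start: φ=72.076709°, λ=-62.548927°, h=0.000 m
→ tm (R=6378388.0, λ₀=-63.4°): E=29153.4318, N=8023302.0488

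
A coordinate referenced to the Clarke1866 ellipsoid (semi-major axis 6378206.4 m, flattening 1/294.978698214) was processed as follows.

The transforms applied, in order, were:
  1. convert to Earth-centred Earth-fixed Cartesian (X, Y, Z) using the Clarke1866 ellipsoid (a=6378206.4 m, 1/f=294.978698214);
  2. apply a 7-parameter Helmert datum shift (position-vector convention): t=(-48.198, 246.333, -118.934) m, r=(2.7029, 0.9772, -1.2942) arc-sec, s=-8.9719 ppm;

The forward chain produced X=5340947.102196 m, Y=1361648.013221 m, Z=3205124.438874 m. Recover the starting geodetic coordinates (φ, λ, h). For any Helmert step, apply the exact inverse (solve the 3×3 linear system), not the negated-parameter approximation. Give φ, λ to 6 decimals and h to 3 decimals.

start: X=5340947.1022, Y=1361648.0132, Z=3205124.4389 m
→ Helmert⁻¹: X=5341019.4916, Y=1361489.4088, Z=3205279.5929
→ geod (Bowring, a=6378206.400): φ=30.34852200°, λ=14.30081200°, h=3324.5320 m

φ=30.348522°, λ=14.300812°, h=3324.532 m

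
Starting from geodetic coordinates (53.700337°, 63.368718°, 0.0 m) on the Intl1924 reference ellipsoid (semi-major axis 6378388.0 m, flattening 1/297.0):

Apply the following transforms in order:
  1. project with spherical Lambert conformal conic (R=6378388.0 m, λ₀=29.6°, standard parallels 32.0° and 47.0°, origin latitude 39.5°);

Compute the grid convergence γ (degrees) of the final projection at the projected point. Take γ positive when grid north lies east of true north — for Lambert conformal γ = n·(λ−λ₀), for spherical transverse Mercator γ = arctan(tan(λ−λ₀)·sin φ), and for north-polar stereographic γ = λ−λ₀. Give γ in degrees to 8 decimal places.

start: φ=53.700337°, λ=63.368718°, h=0.000 m
→ into lcc (λ₀=29.6°): φ=53.70033700°, λ−λ₀=33.76871800°
convergence γ = 21.54148768°

21.54148768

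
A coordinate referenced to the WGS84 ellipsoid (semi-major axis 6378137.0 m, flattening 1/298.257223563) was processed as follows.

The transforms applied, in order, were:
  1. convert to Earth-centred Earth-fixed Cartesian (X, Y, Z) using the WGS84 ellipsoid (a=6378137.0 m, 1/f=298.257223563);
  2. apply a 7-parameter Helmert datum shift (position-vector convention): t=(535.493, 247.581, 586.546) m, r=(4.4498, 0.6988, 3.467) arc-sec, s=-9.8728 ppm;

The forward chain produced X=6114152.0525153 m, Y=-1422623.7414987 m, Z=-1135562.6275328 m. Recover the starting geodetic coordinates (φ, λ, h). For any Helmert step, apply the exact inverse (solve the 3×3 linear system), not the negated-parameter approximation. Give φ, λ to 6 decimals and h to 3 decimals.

start: X=6114152.0525, Y=-1422623.7415, Z=-1135562.6275 m
→ Helmert⁻¹: X=6113656.8489, Y=-1423012.6413, Z=-1136108.9793
→ geod (Bowring, a=6378137.000): φ=-10.32672300°, λ=-13.10284600°, h=1612.6350 m

φ=-10.326723°, λ=-13.102846°, h=1612.635 m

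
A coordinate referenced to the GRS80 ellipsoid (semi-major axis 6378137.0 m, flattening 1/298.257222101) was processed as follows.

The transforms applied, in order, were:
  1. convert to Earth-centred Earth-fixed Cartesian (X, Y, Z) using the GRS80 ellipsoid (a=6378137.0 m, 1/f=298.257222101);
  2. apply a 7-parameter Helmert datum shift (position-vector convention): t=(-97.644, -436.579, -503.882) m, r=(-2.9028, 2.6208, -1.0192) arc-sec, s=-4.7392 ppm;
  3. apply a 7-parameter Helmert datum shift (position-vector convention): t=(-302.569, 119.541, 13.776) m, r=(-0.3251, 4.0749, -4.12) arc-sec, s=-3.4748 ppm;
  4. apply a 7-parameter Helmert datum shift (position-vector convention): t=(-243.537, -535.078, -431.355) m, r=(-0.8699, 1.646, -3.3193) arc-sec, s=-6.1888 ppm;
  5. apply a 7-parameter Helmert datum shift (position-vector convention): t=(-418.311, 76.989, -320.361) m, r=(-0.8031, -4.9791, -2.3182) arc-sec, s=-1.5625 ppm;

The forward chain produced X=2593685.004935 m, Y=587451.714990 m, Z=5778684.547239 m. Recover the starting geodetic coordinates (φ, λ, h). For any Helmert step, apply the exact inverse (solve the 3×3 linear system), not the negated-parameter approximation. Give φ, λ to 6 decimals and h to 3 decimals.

φ=65.429682°, λ=12.773568°, h=2508.530 m

start: X=2593685.0049, Y=587451.7150, Z=5778684.5472 m
→ Helmert⁻¹: X=2594240.2679, Y=587382.2997, Z=5778953.6016
→ Helmert⁻¹: X=2594444.2802, Y=587938.3929, Z=5779443.9076
→ Helmert⁻¹: X=2594629.9454, Y=587863.6112, Z=5779502.3993
→ Helmert⁻¹: X=2594663.5381, Y=588234.4551, Z=5780074.9201
→ geod (Bowring, a=6378137.000): φ=65.42968200°, λ=12.77356800°, h=2508.5300 m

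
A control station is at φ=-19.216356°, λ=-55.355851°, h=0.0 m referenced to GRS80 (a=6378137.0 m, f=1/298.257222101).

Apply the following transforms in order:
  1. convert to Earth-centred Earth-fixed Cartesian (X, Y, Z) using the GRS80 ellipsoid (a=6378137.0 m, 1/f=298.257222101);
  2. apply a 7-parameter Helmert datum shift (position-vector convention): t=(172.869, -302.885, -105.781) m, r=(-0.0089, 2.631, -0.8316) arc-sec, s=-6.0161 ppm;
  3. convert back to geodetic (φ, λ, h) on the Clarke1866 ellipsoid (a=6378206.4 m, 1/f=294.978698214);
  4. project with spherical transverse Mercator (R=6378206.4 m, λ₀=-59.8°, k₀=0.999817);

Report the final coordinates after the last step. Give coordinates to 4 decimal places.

start: φ=-19.216356°, λ=-55.355851°, h=0.000 m
→ ECEF (a=6378137.000, f=1/298.257222101): X=3425049.3730, Y=-4956716.0543, Z=-2085979.0768
→ Helmert 7p (PV): X=3425155.0452, Y=-4957003.0180, Z=-2086115.7823
→ geod (Bowring, a=6378206.400): φ=-19.21797405°, λ=-55.35657557°, h=280.9493 m
→ tm (R=6378206.4, λ₀=-59.8°): E=467361.6310, N=-2144940.4530

E=467361.6310 m, N=-2144940.4530 m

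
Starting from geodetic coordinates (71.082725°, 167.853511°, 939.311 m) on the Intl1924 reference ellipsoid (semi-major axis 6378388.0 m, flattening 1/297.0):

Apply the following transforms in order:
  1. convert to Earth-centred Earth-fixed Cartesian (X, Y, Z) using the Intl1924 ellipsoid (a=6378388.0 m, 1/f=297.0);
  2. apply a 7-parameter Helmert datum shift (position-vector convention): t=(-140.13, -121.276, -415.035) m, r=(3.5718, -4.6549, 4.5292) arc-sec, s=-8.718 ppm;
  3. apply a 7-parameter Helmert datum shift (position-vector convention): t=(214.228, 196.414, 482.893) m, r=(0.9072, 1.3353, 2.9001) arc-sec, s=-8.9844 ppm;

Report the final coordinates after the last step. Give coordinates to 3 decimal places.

X=-2028004.906 m, Y=436351.280 m, Z=6012249.223 m

start: φ=71.082725°, λ=167.853511°, h=939.311 m
→ ECEF (a=6378388.000, f=1/297.0): X=-2028002.4253, Y=436487.4670, Z=6012310.9520
→ Helmert 7p (PV): X=-2028270.1417, Y=436213.7431, Z=6011805.2933
→ Helmert 7p (PV): X=-2028004.9057, Y=436351.2796, Z=6012249.2228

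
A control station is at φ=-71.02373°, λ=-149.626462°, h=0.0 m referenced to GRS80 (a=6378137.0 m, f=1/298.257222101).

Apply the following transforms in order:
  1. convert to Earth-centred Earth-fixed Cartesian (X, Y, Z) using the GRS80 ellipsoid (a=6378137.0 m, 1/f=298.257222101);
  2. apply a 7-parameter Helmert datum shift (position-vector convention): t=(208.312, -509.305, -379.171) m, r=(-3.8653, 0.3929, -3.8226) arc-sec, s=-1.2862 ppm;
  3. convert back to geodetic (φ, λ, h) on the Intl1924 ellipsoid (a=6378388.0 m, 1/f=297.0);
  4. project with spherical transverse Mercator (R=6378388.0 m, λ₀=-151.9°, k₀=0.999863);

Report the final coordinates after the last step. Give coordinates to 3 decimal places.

start: φ=-71.023730°, λ=-149.626462°, h=0.000 m
→ ECEF (a=6378137.000, f=1/298.257222101): X=-1794735.6672, Y=-1051851.2497, Z=-6009143.2440
→ Helmert 7p (PV): X=-1794555.9866, Y=-1052438.5492, Z=-6009491.5562
→ geod (Bowring, a=6378388.000): φ=-71.02404632°, λ=-149.61000518°, h=206.2441 m
→ tm (R=6378388.0, λ₀=-151.9°): E=82867.5157, N=-7907154.8755

E=82867.516 m, N=-7907154.876 m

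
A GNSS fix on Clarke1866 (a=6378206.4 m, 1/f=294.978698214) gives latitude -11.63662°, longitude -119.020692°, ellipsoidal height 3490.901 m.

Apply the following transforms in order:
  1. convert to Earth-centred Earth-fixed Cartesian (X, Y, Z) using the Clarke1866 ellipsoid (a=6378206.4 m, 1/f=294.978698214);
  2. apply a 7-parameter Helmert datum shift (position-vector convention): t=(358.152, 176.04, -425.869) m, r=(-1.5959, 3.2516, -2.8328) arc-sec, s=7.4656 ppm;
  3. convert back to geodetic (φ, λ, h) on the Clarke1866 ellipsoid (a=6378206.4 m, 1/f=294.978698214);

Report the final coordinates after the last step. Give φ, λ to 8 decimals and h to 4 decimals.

start: φ=-11.636620°, λ=-119.020692°, h=3490.901 m
→ ECEF (a=6378206.400, f=1/294.978698214): X=-3032709.1916, Y=-5466495.4340, Z=-1278681.6847
→ Helmert 7p (PV): X=-3032468.9145, Y=-5466328.4471, Z=-1279026.9959
→ geod (Bowring, a=6378206.400): φ=-11.64015462°, λ=-119.01950872°, h=3303.3767 m

φ=-11.64015462°, λ=-119.01950872°, h=3303.3767 m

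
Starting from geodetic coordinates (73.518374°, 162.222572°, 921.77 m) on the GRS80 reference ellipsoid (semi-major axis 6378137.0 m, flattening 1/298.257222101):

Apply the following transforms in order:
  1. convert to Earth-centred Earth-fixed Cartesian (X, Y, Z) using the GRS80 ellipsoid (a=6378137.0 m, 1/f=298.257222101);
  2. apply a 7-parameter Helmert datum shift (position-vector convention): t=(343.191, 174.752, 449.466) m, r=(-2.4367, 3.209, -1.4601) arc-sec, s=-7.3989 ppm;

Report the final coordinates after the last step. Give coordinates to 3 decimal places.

X=-1728244.429 m, Y=554528.328 m, Z=6095214.206 m

start: φ=73.518374°, λ=162.222572°, h=921.770 m
→ ECEF (a=6378137.000, f=1/298.257222101): X=-1728699.1545, Y=554273.4404, Z=6094789.4878
→ Helmert 7p (PV): X=-1728244.4294, Y=554528.3284, Z=6095214.2055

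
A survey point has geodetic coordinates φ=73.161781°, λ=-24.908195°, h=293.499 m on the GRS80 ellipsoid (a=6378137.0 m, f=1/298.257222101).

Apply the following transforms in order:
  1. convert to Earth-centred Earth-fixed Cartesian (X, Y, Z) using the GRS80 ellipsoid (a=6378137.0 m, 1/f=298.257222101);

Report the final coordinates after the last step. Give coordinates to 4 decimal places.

X=1680943.2978 m, Y=-780560.1484 m, Z=6082777.3307 m

start: φ=73.161781°, λ=-24.908195°, h=293.499 m
→ ECEF (a=6378137.000, f=1/298.257222101): X=1680943.2978, Y=-780560.1484, Z=6082777.3307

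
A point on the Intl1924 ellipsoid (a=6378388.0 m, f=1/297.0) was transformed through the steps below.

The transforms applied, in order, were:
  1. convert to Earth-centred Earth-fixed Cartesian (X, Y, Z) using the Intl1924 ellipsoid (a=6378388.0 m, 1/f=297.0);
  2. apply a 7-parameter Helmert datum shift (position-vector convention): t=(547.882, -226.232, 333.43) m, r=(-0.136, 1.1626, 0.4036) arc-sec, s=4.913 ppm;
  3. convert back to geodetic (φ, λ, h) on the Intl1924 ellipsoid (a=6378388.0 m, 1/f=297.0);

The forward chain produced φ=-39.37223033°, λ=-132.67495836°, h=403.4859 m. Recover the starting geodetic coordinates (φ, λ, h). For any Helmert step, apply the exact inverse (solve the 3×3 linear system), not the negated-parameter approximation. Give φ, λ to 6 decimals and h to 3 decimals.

start: φ=-39.372230°, λ=-132.674958°, h=403.486 m
→ ECEF (a=6378388.000, f=1/297.0): X=-3346997.3520, Y=-3630288.5624, Z=-4024670.2789
→ Helmert⁻¹: X=-3347513.2038, Y=-3630035.2920, Z=-4025005.1957
→ geod (Bowring, a=6378388.000): φ=-39.37362800°, λ=-132.68135100°, h=742.3270 m

φ=-39.373628°, λ=-132.681351°, h=742.327 m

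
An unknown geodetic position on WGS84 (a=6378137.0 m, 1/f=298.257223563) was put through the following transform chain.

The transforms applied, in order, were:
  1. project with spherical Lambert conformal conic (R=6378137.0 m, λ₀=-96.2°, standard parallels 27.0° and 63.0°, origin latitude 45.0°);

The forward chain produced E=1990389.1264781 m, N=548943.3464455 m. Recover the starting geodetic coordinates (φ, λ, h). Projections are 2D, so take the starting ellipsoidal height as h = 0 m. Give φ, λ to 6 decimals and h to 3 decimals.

φ=46.837025°, λ=-68.125080°, h=0.000 m

start: E=1990389.1265, N=548943.3464 m
→ lcc⁻¹: φ=46.83702500°, λ=-68.12508000°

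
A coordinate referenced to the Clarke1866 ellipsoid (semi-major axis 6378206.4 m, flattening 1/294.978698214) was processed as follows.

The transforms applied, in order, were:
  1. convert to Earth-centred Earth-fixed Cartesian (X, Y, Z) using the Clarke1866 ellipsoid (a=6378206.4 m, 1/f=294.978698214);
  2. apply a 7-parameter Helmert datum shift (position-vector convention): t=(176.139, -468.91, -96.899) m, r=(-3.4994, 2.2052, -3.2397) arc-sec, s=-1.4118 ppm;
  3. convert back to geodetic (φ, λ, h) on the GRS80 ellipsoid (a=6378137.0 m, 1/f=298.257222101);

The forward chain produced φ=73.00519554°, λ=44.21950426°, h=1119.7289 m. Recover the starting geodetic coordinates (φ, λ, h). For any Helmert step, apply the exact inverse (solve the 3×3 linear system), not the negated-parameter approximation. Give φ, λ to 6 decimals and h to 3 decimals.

φ=73.006034°, λ=44.233586°, h=1428.440 m

start: φ=73.005196°, λ=44.219504°, h=1119.729 m
→ ECEF (a=6378137.000, f=1/298.257222101): X=1340389.7852, Y=1304360.1895, Z=6078482.4983
→ Helmert⁻¹: X=1340130.0580, Y=1304748.8631, Z=6078624.4423
→ geod (Bowring, a=6378206.400): φ=73.00603400°, λ=44.23358600°, h=1428.4400 m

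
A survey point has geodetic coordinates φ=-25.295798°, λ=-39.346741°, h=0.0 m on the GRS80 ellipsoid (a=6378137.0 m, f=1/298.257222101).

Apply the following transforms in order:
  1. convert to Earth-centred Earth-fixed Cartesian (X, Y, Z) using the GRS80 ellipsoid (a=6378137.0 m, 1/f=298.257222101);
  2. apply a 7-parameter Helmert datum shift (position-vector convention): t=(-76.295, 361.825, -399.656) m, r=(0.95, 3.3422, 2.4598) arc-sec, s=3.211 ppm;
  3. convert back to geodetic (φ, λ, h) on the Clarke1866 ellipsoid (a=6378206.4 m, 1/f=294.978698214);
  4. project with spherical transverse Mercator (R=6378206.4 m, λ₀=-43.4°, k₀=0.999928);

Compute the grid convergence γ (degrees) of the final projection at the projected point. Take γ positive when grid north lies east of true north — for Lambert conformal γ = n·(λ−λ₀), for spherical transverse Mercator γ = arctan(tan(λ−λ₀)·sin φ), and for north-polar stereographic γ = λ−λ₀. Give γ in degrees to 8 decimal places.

-1.73593338

start: φ=-25.295798°, λ=-39.346741°, h=0.000 m
→ ECEF (a=6378137.000, f=1/298.257222101): X=4462144.4149, Y=-3658305.7276, Z=-2708735.6186
→ Helmert 7p (PV): X=4462082.1839, Y=-3657889.9604, Z=-2709233.1239
→ geod (Bowring, a=6378206.400): φ=-25.30271701°, λ=-39.34393998°, h=-95.2853 m
→ into tm (λ₀=-43.4°): φ=-25.30271701°, λ−λ₀=4.05606002°
convergence γ = -1.73593338°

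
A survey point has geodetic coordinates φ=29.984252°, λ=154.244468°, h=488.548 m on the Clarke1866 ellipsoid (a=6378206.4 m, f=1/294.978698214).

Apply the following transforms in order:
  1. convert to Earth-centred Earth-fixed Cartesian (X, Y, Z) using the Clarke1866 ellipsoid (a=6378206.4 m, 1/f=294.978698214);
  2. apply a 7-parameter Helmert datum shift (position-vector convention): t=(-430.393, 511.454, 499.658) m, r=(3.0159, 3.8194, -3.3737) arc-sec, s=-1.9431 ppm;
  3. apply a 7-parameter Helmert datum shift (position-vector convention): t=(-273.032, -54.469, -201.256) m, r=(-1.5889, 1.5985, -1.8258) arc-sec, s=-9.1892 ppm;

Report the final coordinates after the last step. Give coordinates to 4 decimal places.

start: φ=29.984252°, λ=154.244468°, h=488.548 m
→ ECEF (a=6378206.400, f=1/294.978698214): X=-4980326.6396, Y=2402817.1616, Z=3168932.9071
→ Helmert 7p (PV): X=-4980649.3756, Y=2403359.0711, Z=3169553.7606
→ Helmert 7p (PV): X=-4980830.8027, Y=2403351.0196, Z=3169343.4640

X=-4980830.8027 m, Y=2403351.0196 m, Z=3169343.4640 m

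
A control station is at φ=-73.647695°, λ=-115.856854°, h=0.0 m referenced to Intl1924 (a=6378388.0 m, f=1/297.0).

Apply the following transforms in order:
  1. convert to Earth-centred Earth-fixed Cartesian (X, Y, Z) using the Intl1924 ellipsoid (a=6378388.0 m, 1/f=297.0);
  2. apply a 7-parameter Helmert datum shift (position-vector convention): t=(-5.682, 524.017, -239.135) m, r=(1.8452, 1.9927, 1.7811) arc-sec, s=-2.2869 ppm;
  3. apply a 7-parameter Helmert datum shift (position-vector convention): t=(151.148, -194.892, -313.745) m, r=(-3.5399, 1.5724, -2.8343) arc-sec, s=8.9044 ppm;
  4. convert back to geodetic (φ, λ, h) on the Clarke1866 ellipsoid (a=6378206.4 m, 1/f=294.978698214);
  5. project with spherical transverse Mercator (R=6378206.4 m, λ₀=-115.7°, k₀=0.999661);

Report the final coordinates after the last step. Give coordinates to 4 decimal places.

start: φ=-73.647695°, λ=-115.856854°, h=0.000 m
→ ECEF (a=6378388.000, f=1/297.0): X=-785622.4191, Y=-1621031.0547, Z=-6098130.8542
→ Helmert 7p (PV): X=-785671.2200, Y=-1620455.5619, Z=-6098362.9549
→ Helmert 7p (PV): X=-785595.8245, Y=-1620758.7476, Z=-6098697.2024
→ geod (Bowring, a=6378206.400): φ=-73.65204105°, λ=-115.85987059°, h=787.6951 m
→ tm (R=6378206.4, λ₀=-115.7°): E=-5007.5916, N=-8196224.1611

E=-5007.5916 m, N=-8196224.1611 m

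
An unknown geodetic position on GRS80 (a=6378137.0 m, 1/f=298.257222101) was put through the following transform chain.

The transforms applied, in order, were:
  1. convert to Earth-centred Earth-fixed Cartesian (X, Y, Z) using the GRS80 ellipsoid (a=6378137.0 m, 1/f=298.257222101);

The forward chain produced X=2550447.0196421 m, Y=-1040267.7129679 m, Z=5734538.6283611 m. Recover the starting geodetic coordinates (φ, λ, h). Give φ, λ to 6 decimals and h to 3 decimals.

start: X=2550447.0196, Y=-1040267.7130, Z=5734538.6284 m
→ geod (Bowring, a=6378137.000): φ=64.49374500°, λ=-22.18939900°, h=1005.8080 m

φ=64.493745°, λ=-22.189399°, h=1005.808 m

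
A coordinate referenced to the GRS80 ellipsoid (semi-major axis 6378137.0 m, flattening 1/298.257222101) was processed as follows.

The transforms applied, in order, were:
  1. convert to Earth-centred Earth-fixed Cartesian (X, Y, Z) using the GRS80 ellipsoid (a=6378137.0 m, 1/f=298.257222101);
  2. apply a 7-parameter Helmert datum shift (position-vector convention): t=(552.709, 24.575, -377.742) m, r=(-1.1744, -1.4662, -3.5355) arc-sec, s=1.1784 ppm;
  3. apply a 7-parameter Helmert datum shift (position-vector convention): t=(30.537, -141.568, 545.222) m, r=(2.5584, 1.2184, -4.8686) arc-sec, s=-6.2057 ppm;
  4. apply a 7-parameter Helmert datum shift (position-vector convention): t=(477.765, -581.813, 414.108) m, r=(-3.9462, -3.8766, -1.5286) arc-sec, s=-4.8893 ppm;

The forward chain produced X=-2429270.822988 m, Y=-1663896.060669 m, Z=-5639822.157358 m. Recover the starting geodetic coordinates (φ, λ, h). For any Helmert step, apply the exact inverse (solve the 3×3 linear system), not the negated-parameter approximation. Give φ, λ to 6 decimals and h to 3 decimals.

φ=-62.587176°, λ=-145.613823°, h=1678.995 m

start: X=-2429270.8230, Y=-1663896.0607, Z=-5639822.1574 m
→ Helmert⁻¹: X=-2429854.1463, Y=-1663232.4798, Z=-5640249.9954
→ Helmert⁻¹: X=-2429827.1841, Y=-1663228.5511, Z=-5640823.9458
→ Helmert⁻¹: X=-2430388.6140, Y=-1663260.7097, Z=-5640431.7511
→ geod (Bowring, a=6378137.000): φ=-62.58717600°, λ=-145.61382300°, h=1678.9950 m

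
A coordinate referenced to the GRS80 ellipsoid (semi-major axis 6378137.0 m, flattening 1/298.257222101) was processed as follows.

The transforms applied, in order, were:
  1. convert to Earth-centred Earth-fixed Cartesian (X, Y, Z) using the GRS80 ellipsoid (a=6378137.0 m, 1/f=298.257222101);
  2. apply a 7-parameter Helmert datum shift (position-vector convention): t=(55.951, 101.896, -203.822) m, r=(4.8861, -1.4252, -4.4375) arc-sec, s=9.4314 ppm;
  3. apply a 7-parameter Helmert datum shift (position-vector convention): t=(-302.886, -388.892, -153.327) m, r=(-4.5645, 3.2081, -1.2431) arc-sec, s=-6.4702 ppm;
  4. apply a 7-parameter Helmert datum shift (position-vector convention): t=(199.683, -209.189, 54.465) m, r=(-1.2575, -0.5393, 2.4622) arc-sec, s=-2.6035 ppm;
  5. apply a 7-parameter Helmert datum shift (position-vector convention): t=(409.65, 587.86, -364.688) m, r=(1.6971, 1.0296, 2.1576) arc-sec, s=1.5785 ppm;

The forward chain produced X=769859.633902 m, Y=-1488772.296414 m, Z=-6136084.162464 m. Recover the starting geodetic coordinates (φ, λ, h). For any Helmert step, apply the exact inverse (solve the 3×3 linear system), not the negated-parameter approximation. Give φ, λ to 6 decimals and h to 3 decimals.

φ=-74.818763°, λ=-62.666497°, h=1960.257 m

start: X=769859.6339, Y=-1488772.2964, Z=-6136084.1625 m
→ Helmert⁻¹: X=769463.8167, Y=-1489416.3374, Z=-6135693.6938
→ Helmert⁻¹: X=769232.3174, Y=-1489182.8010, Z=-6135775.2233
→ Helmert⁻¹: X=769644.5844, Y=-1488663.1250, Z=-6135682.5679
→ Helmert⁻¹: X=769571.0135, Y=-1488879.7618, Z=-6135390.9284
→ geod (Bowring, a=6378137.000): φ=-74.81876300°, λ=-62.66649700°, h=1960.2570 m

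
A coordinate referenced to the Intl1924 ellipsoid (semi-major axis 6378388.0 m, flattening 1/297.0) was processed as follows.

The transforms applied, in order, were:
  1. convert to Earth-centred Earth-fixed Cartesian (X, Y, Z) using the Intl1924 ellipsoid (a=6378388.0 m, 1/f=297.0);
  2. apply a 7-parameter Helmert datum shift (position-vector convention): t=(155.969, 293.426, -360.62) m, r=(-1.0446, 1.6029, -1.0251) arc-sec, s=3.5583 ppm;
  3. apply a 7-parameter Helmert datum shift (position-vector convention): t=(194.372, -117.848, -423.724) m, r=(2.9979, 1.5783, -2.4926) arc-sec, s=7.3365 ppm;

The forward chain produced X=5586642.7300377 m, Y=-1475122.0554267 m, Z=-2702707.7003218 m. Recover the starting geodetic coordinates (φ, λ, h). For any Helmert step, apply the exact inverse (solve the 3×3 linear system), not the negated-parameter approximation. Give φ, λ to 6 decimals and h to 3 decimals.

φ=-25.210087°, λ=-14.792792°, h=3778.185 m

start: X=5586642.7300, Y=-1475122.0554, Z=-2702707.7003 m
→ Helmert⁻¹: X=5586445.8743, Y=-1474965.1513, Z=-2702199.9672
→ Helmert⁻¹: X=5586298.3550, Y=-1475211.8821, Z=-2701793.7928
→ geod (Bowring, a=6378388.000): φ=-25.21008700°, λ=-14.79279200°, h=3778.1850 m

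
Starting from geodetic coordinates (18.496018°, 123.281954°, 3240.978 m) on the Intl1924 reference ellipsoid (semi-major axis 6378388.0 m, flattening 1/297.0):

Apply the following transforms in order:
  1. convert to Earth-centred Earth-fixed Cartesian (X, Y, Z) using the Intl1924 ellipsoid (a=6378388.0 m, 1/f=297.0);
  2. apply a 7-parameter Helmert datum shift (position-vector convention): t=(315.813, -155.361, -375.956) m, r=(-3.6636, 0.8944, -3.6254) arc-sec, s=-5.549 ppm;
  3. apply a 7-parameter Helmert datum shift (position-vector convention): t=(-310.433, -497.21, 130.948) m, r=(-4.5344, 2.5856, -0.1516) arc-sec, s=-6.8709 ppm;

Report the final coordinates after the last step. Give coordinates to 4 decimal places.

X=-3322037.7376 m, Y=5060481.2739 m, Z=2011162.0183 m

start: φ=18.496018°, λ=123.281954°, h=3240.978 m
→ ECEF (a=6378388.000, f=1/297.0): X=-3322210.9830, Y=5061055.9289, Z=2011577.1103
→ Helmert 7p (PV): X=-3321779.0577, Y=5060966.6051, Z=2011114.5056
→ Helmert 7p (PV): X=-3322037.7376, Y=5060481.2739, Z=2011162.0183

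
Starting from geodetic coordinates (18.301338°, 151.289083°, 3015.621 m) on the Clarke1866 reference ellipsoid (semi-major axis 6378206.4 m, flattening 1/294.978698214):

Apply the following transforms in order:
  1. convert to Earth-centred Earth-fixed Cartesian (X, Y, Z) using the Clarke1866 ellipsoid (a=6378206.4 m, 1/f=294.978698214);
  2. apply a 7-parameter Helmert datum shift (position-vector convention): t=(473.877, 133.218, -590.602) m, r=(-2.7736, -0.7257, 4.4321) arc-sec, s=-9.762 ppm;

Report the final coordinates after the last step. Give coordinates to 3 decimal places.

X=-5314907.007 m, Y=2911410.193 m, Z=1990236.745 m

start: φ=18.301338°, λ=151.289083°, h=3015.621 m
→ ECEF (a=6378206.400, f=1/294.978698214): X=-5315363.2099, Y=2911392.8372, Z=1990904.6319
→ Helmert 7p (PV): X=-5314907.0066, Y=2911410.1928, Z=1990236.7454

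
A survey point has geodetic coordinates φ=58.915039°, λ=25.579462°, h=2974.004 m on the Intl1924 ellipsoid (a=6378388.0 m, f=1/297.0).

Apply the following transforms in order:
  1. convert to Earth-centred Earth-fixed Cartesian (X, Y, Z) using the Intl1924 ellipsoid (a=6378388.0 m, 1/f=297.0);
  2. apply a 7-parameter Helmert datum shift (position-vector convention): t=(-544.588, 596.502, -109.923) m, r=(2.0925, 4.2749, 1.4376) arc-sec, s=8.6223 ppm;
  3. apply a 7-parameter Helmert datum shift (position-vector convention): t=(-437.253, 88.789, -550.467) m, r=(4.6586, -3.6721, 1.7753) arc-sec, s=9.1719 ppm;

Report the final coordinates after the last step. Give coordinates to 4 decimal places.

start: φ=58.915039°, λ=25.579462°, h=2974.004 m
→ ECEF (a=6378388.000, f=1/297.0): X=2979174.6475, Y=1426068.5073, Z=5441718.5600
→ Helmert 7p (PV): X=2978758.5898, Y=1426642.8642, Z=5441608.2796
→ Helmert 7p (PV): X=2978239.5016, Y=1426647.4735, Z=5441192.9751

X=2978239.5016 m, Y=1426647.4735 m, Z=5441192.9751 m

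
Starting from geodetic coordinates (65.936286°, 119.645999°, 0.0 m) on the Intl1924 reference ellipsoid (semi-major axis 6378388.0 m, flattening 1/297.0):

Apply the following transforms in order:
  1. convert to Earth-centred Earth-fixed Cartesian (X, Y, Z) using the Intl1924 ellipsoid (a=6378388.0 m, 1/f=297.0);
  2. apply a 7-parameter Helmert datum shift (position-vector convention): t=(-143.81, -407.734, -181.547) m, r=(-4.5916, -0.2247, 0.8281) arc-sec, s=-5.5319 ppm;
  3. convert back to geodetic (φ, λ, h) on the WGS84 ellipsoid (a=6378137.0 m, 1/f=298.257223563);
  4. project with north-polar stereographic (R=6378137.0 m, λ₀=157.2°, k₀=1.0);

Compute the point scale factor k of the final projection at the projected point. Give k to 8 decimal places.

1.04542805

start: φ=65.936286°, λ=119.645999°, h=0.000 m
→ ECEF (a=6378388.000, f=1/297.0): X=-1290080.6893, Y=2266713.5653, Z=5801186.1311
→ Helmert 7p (PV): X=-1290232.7825, Y=2266417.2505, Z=5800920.6288
→ geod (Bowring, a=6378137.000): φ=65.93619624°, λ=119.65212313°, h=-141.8880 m
→ into stereo (λ₀=157.2°): φ=65.93619624°, λ−λ₀=-37.54787687°
scale k = 1.04542805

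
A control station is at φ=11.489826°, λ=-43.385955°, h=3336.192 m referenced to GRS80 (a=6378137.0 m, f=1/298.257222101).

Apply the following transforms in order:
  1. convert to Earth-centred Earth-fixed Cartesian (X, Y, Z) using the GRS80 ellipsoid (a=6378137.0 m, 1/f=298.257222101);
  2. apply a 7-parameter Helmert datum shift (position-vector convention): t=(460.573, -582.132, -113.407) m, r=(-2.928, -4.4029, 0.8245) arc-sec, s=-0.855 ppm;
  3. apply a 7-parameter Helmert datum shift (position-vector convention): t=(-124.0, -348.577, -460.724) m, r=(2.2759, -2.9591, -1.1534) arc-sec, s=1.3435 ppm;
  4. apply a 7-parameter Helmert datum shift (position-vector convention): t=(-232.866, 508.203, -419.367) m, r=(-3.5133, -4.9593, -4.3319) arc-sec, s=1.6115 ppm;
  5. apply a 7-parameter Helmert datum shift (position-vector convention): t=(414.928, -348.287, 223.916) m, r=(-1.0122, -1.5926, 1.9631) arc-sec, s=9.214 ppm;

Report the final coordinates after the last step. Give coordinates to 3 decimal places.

start: φ=11.489826°, λ=-43.385955°, h=3336.192 m
→ ECEF (a=6378137.000, f=1/298.257222101): X=4545355.9370, Y=-4296219.3234, Z=1262813.2210
→ Helmert 7p (PV): X=4545802.8411, Y=-4296761.6870, Z=1262856.7450
→ Helmert 7p (PV): X=4545642.8044, Y=-4297155.3904, Z=1262415.5224
→ Helmert 7p (PV): X=4545296.6635, Y=-4296728.0756, Z=1262180.6759
→ Helmert 7p (PV): X=4545784.6202, Y=-4297066.4990, Z=1262472.4023

X=4545784.620 m, Y=-4297066.499 m, Z=1262472.402 m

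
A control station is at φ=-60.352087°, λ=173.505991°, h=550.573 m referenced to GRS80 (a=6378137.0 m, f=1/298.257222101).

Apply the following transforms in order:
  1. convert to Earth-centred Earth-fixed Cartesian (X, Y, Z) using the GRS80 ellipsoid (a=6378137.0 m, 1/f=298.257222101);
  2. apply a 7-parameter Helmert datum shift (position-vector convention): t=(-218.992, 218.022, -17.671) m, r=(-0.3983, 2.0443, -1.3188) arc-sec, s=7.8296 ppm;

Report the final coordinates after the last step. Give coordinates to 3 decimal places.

X=-3143343.575 m, Y=358002.385 m, Z=-5520495.490 m

start: φ=-60.352087°, λ=173.505991°, h=550.573 m
→ ECEF (a=6378137.000, f=1/298.257222101): X=-3143047.5475, Y=357772.1265, Z=-5520465.0558
→ Helmert 7p (PV): X=-3143343.5748, Y=358002.3855, Z=-5520495.4896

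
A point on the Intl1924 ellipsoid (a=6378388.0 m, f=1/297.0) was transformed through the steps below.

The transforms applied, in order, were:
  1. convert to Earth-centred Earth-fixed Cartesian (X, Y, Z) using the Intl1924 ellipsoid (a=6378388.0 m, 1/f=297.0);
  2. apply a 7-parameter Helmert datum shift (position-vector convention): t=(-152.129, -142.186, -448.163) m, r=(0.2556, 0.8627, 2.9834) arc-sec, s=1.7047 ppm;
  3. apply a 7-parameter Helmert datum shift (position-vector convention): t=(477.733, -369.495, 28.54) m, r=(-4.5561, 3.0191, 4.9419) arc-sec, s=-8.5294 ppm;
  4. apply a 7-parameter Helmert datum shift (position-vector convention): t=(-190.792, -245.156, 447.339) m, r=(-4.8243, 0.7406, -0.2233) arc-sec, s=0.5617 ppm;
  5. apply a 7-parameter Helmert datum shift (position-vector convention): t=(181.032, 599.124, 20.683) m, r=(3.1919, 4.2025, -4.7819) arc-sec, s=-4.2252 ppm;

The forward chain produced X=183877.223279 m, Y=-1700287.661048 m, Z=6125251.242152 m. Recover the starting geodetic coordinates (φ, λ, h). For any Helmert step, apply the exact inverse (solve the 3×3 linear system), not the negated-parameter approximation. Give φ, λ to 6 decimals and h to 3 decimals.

φ=74.499956°, λ=-83.847875°, h=1030.802 m

start: X=183877.2233, Y=-1700287.6610, Z=6125251.2422 m
→ Helmert⁻¹: X=183611.5991, Y=-1700794.9276, Z=6125286.4999
→ Helmert⁻¹: X=183782.1377, Y=-1700691.8694, Z=6124796.6032
→ Helmert⁻¹: X=183175.5779, Y=-1700476.5539, Z=6124785.4243
→ Helmert⁻¹: X=183277.1823, Y=-1700326.5300, Z=6125226.0192
→ geod (Bowring, a=6378388.000): φ=74.49995600°, λ=-83.84787500°, h=1030.8020 m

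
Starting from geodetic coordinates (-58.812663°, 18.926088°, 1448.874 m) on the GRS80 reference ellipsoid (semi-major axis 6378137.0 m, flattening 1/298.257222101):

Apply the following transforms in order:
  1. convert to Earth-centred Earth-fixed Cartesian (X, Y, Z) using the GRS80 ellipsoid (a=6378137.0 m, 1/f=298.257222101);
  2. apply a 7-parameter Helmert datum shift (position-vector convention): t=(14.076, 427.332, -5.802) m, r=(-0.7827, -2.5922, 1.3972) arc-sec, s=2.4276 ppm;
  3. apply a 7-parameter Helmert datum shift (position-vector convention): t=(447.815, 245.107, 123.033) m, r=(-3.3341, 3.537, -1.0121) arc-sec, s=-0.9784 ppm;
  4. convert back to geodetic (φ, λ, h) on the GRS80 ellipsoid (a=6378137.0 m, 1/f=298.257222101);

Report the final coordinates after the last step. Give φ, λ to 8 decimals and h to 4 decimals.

φ=-58.80770579°, λ=18.93297127°, h=1697.2539 m

start: φ=-58.812663°, λ=18.926088°, h=1448.874 m
→ ECEF (a=6378137.000, f=1/298.257222101): X=3132673.7057, Y=1074147.7638, Z=-5434398.5827
→ Helmert 7p (PV): X=3132756.4066, Y=1074578.3020, Z=-5434382.2838
→ Helmert 7p (PV): X=3133113.2413, Y=1074719.1436, Z=-5434325.0235
→ geod (Bowring, a=6378137.000): φ=-58.80770579°, λ=18.93297127°, h=1697.2539 m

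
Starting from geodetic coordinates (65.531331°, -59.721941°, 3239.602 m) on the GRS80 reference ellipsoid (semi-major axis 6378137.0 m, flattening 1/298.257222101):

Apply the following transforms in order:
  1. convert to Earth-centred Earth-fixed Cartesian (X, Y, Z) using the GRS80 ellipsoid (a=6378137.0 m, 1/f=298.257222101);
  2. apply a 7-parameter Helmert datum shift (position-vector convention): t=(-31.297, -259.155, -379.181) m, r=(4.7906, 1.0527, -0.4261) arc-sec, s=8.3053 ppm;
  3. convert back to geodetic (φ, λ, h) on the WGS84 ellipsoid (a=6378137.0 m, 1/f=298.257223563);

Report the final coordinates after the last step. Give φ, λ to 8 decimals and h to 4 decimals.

φ=65.52693355°, λ=-59.72638093°, h=3033.1473 m

start: φ=65.531331°, λ=-59.721941°, h=3239.602 m
→ ECEF (a=6378137.000, f=1/298.257222101): X=1336371.1161, Y=-2288936.8360, Z=5785445.7558
→ Helmert 7p (PV): X=1336375.7166, Y=-2289352.1329, Z=5785054.6421
→ geod (Bowring, a=6378137.000): φ=65.52693355°, λ=-59.72638093°, h=3033.1473 m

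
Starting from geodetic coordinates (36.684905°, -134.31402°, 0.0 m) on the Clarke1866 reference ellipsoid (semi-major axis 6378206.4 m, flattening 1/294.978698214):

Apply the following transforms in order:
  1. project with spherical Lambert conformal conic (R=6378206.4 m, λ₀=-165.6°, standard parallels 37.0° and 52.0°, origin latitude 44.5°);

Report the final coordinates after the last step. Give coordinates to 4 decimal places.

start: φ=36.684905°, λ=-134.314020°, h=0.000 m
→ lcc (R=6378206.4, λ₀=-165.6°): E=2726813.3237, N=-335452.3427

E=2726813.3237 m, N=-335452.3427 m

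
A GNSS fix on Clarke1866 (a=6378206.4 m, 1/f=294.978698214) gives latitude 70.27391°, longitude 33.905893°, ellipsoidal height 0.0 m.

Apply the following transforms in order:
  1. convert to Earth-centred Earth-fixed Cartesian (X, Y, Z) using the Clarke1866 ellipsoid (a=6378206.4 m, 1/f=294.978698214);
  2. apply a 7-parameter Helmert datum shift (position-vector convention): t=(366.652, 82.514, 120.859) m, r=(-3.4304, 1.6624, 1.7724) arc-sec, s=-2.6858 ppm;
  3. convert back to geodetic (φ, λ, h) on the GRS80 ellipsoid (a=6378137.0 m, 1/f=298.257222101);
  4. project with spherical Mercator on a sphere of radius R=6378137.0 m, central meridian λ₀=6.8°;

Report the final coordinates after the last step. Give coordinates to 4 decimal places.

E=3017231.6256 m, N=11156855.7018 m

start: φ=70.273910°, λ=33.905893°, h=0.000 m
→ ECEF (a=6378206.400, f=1/294.978698214): X=1792106.8961, Y=1204513.4283, Z=5981238.7301
→ Helmert 7p (PV): X=1792506.5906, Y=1204707.5805, Z=5981309.0489
→ geod (Bowring, a=6378137.000): φ=70.26905147°, λ=33.90425285°, h=73.4079 m
→ merc (R=6378137.0, λ₀=6.8°): E=3017231.6256, N=11156855.7018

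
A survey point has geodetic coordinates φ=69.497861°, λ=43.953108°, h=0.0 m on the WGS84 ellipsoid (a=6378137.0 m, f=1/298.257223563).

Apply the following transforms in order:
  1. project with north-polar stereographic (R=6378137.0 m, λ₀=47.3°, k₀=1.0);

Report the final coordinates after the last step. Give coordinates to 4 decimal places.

start: φ=69.497861°, λ=43.953108°, h=0.000 m
→ stereo (R=6378137.0, λ₀=47.3°): E=-134682.5607, N=-2303021.1943

E=-134682.5607 m, N=-2303021.1943 m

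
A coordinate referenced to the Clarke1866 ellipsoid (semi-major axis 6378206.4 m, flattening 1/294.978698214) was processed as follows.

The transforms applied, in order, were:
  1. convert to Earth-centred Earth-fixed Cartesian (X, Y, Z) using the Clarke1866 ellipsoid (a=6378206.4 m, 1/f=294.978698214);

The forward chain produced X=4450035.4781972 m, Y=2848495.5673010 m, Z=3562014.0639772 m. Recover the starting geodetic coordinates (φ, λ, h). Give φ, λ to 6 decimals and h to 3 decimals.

φ=34.166862°, λ=32.623562°, h=754.508 m

start: X=4450035.4782, Y=2848495.5673, Z=3562014.0640 m
→ geod (Bowring, a=6378206.400): φ=34.16686200°, λ=32.62356200°, h=754.5080 m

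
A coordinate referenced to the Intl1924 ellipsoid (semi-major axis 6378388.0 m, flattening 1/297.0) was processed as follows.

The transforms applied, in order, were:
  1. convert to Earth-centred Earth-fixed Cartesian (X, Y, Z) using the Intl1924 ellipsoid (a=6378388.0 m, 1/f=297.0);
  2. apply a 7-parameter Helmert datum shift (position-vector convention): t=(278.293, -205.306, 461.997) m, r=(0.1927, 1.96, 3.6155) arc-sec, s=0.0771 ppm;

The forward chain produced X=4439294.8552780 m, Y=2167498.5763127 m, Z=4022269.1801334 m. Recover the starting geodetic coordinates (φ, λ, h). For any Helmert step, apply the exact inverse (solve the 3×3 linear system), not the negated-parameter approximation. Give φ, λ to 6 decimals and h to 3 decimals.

φ=39.339794°, λ=26.026863°, h=342.741 m

start: X=4439294.8553, Y=2167498.5763, Z=4022269.1801 m
→ Helmert⁻¹: X=4439015.9982, Y=2167629.6635, Z=4021847.0290
→ geod (Bowring, a=6378388.000): φ=39.33979400°, λ=26.02686300°, h=342.7410 m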